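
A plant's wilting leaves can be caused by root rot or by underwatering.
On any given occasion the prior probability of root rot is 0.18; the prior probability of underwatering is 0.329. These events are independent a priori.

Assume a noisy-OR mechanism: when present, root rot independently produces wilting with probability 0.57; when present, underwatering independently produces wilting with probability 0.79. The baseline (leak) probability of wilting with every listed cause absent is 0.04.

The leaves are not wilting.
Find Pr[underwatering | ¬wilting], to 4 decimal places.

Under noisy-OR, P(wilting | causes) = 1 − (1−0.04)·∏(1−qᵢ) over the active causes.
P(¬wilting) = 0.96*0.82*0.671 + 0.2016*0.82*0.329 + 0.4128*0.18*0.671 + 0.086688*0.18*0.329 = 0.528211 + 0.054388 + 0.049858 + 0.005134 = 0.637591
The underwatering-present share is 0.054388 + 0.005134 = 0.059522.
So P(underwatering | ¬wilting) = 0.059522/0.637591 ≈ 0.0934.

Pr[underwatering | ¬wilting] ≈ 0.0934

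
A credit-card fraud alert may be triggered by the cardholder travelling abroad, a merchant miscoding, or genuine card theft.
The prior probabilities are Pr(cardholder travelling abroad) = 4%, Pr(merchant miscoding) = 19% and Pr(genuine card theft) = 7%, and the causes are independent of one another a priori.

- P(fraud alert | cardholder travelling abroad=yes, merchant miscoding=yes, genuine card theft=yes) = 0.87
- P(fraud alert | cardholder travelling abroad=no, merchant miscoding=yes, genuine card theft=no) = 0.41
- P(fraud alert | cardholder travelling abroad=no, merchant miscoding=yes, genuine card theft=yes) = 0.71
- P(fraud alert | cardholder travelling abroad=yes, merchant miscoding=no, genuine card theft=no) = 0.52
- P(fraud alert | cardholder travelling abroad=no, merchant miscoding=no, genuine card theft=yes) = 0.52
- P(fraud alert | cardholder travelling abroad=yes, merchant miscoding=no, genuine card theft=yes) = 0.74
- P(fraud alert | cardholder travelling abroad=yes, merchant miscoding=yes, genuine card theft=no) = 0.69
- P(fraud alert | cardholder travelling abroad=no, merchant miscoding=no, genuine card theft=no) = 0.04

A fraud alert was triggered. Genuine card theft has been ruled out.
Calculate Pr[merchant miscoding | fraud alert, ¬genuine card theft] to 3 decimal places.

Pr[merchant miscoding | fraud alert, ¬genuine card theft] ≈ 0.625

P(fraud alert | ¬genuine card theft) = 0.04*0.96*0.81 + 0.41*0.96*0.19 + 0.52*0.04*0.81 + 0.69*0.04*0.19 = 0.031104 + 0.074784 + 0.016848 + 0.005244 = 0.127980
Of this, 0.080028 comes from 0.074784 + 0.005244 (the merchant miscoding=true cases).
So P(merchant miscoding | fraud alert, ¬genuine card theft) = 0.080028/0.127980 ≈ 0.625.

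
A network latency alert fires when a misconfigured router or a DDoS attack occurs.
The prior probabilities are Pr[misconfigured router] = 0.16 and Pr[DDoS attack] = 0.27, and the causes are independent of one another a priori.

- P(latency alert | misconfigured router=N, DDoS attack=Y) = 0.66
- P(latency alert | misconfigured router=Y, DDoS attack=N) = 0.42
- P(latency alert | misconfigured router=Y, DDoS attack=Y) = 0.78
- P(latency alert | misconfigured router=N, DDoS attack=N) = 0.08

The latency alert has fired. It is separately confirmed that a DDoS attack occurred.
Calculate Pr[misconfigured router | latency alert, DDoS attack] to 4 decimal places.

Pr[misconfigured router | latency alert, DDoS attack] ≈ 0.1837

Weight on misconfigured router=true, given the evidence: 0.78·0.16 = 0.124800
Denominator P(latency alert | DDoS attack): 0.66·0.84 + 0.78·0.16 = 0.679200
P(misconfigured router | latency alert, DDoS attack) = 0.124800/0.679200 ≈ 0.1837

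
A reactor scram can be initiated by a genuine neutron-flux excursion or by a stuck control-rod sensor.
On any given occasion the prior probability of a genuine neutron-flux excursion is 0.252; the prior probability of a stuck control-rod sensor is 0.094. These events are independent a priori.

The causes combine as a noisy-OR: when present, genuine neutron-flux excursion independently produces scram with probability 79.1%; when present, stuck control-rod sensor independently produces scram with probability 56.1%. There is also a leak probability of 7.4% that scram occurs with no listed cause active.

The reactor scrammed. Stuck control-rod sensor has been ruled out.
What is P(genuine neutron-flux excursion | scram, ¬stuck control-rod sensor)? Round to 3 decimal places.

P(genuine neutron-flux excursion | scram, ¬stuck control-rod sensor) ≈ 0.786

Under noisy-OR, P(scram | causes) = 1 − (1−0.074)·∏(1−qᵢ) over the active causes.
P(scram | ¬stuck control-rod sensor) = 0.074*0.748 + 0.806466*0.252 = 0.055352 + 0.203229 = 0.258581
The genuine neutron-flux excursion-present share is 0.806466*0.252 = 0.203229.
Hence the posterior is 0.203229/0.258581 ≈ 0.786.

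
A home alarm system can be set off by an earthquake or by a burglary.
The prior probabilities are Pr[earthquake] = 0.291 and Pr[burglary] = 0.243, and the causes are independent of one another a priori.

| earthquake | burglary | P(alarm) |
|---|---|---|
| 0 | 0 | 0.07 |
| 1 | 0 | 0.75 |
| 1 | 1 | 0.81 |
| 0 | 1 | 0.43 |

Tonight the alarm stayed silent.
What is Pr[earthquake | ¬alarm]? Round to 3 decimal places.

Sum P(¬alarm|·) weighted by the priors over the 4 (earthquake, burglary) configurations:
  P(¬alarm) = 0.93·0.709·0.757 + 0.57·0.709·0.243 + 0.25·0.291·0.757 + 0.19·0.291·0.243
        = 0.499143 + 0.098204 + 0.055072 + 0.013435 = 0.665854
Keeping only the earthquake-present terms gives 0.068507, so
  P(earthquake | ¬alarm) = 0.068507 / 0.665854 ≈ 0.103

Pr[earthquake | ¬alarm] ≈ 0.103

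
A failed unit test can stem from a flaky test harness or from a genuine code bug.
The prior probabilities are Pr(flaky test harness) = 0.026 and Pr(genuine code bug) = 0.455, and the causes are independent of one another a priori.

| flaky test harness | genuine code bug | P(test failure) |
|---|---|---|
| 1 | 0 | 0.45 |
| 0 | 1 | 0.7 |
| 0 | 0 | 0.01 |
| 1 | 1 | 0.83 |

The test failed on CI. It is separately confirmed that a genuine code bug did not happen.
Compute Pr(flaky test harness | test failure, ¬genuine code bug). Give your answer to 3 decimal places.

Enumerate both values of flaky test harness and weight by the priors:
  P(test failure | ¬genuine code bug) = 0.01·0.974 + 0.45·0.026
        = 0.009740 + 0.011700 = 0.021440
The terms with flaky test harness present sum to 0.011700, so
  P(flaky test harness | test failure, ¬genuine code bug) = 0.011700 / 0.021440 ≈ 0.546

Pr(flaky test harness | test failure, ¬genuine code bug) ≈ 0.546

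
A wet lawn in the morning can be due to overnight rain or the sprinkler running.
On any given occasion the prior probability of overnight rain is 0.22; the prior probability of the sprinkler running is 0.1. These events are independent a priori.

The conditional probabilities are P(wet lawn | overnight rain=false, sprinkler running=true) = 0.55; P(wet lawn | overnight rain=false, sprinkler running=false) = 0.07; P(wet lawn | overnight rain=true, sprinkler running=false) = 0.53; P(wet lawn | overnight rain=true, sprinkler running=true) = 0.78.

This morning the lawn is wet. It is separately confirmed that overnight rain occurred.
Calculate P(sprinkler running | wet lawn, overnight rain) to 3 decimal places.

Numerator (weight on configurations with sprinkler running): 0.78·0.1 = 0.078000
Denominator P(wet lawn | overnight rain): 0.53·0.9 + 0.78·0.1 = 0.555000
P(sprinkler running | wet lawn, overnight rain) = 0.078000/0.555000 ≈ 0.141

P(sprinkler running | wet lawn, overnight rain) ≈ 0.141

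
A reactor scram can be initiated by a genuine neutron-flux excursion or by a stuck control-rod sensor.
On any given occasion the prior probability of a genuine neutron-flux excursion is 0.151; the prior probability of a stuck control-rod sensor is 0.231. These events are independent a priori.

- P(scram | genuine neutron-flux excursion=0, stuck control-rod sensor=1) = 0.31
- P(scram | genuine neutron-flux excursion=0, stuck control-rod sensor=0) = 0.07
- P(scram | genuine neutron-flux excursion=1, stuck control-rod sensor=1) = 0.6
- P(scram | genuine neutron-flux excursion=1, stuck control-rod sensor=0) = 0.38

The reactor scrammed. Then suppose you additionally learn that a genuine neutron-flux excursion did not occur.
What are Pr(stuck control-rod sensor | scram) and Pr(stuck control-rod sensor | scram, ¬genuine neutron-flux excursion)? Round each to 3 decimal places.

Pr(stuck control-rod sensor | scram) ≈ 0.476; Pr(stuck control-rod sensor | scram, ¬genuine neutron-flux excursion) ≈ 0.571

Enumerate the 4 (genuine neutron-flux excursion, stuck control-rod sensor) configurations and weight by the priors:
  P(scram) = 0.07*0.849*0.769 + 0.31*0.849*0.231 + 0.38*0.151*0.769 + 0.6*0.151*0.231
        = 0.045702 + 0.060797 + 0.044125 + 0.020929 = 0.171553
Configurations with stuck control-rod sensor contribute 0.081726, so
  P(stuck control-rod sensor | scram) = 0.081726 / 0.171553 ≈ 0.476

Now condition on the additional information:
For the numerator, keep only stuck control-rod sensor=true terms: 0.31·0.231 = 0.071610
The normalizing constant is 0.07·0.769 + 0.31·0.231 = 0.125440
Posterior = 0.071610 / 0.125440 ≈ 0.571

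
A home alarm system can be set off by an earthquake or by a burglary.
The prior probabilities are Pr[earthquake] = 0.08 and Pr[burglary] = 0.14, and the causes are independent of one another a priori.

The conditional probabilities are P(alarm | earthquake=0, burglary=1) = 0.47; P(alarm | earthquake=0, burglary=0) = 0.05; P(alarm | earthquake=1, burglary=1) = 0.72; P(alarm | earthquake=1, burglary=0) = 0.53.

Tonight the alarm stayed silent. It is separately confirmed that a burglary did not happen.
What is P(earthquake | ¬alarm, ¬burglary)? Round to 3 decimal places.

P(earthquake | ¬alarm, ¬burglary) ≈ 0.041

Sum P(¬alarm|·) weighted by the priors over both values of earthquake:
  P(¬alarm | ¬burglary) = 0.95×0.92 + 0.47×0.08
        = 0.874000 + 0.037600 = 0.911600
The terms with earthquake present sum to 0.037600, so
  P(earthquake | ¬alarm, ¬burglary) = 0.037600 / 0.911600 ≈ 0.041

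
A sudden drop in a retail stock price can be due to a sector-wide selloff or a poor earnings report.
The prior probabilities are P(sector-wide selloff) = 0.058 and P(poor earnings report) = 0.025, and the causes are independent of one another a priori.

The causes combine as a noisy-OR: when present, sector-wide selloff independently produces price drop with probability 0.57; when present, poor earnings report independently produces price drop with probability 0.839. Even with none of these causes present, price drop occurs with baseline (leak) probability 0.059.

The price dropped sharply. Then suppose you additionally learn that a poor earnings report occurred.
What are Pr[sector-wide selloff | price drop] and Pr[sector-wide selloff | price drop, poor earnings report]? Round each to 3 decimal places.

Pr[sector-wide selloff | price drop] ≈ 0.321; Pr[sector-wide selloff | price drop, poor earnings report] ≈ 0.064

Under noisy-OR, P(price drop | causes) = 1 − (1−0.059)·∏(1−qᵢ) over the active causes.
Sum P(price drop|·) weighted by the priors over the 4 (sector-wide selloff, poor earnings report) configurations:
  P(price drop) = 0.059*0.942*0.975 + 0.848499*0.942*0.025 + 0.59537*0.058*0.975 + 0.934855*0.058*0.025
        = 0.054189 + 0.019982 + 0.033668 + 0.001356 = 0.109195
The terms with sector-wide selloff present sum to 0.035024, so
  P(sector-wide selloff | price drop) = 0.035024 / 0.109195 ≈ 0.321

Now also conditioning on poor earnings report=true:
Sum P(price drop|·) weighted by the priors over both values of sector-wide selloff:
  P(price drop | poor earnings report) = 0.848499*0.942 + 0.934855*0.058
        = 0.799286 + 0.054222 = 0.853508
The terms with sector-wide selloff present sum to 0.054222, so
  P(sector-wide selloff | price drop, poor earnings report) = 0.054222 / 0.853508 ≈ 0.064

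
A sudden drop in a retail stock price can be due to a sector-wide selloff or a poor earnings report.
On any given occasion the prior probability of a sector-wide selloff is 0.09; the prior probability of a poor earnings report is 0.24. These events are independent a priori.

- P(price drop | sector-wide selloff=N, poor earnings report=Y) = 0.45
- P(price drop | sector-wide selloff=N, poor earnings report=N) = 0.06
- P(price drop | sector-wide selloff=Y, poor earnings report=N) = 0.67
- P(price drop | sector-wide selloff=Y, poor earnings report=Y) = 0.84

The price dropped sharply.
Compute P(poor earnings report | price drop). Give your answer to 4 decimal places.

Numerator (weight on configurations with poor earnings report): 0.098280 + 0.018144 = 0.116424
Normalizer over all consistent configurations: 0.06*0.91*0.76 + 0.45*0.91*0.24 + 0.67*0.09*0.76 + 0.84*0.09*0.24 = 0.203748
Posterior = 0.116424 / 0.203748 ≈ 0.5714

P(poor earnings report | price drop) ≈ 0.5714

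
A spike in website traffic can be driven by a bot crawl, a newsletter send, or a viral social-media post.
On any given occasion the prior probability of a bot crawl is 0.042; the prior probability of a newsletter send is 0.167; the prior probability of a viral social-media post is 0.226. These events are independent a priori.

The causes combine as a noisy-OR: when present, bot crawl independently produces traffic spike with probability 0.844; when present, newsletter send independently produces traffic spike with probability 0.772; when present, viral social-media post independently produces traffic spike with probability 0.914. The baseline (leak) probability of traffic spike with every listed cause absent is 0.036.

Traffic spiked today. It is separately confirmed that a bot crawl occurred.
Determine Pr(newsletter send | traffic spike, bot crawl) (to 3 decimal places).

Pr(newsletter send | traffic spike, bot crawl) ≈ 0.181

Under noisy-OR, P(traffic spike | causes) = 1 − (1−0.036)·∏(1−qᵢ) over the active causes.
By total probability over the 4 (newsletter send, viral social-media post) configurations:
  P(traffic spike | bot crawl) = 0.849616·0.833·0.774 + 0.987067·0.833·0.226 + 0.965712·0.167·0.774 + 0.997051·0.167·0.226
        = 0.547783 + 0.185823 + 0.124826 + 0.037631 = 0.896063
The terms with newsletter send present sum to 0.162457, so
  P(newsletter send | traffic spike, bot crawl) = 0.162457 / 0.896063 ≈ 0.181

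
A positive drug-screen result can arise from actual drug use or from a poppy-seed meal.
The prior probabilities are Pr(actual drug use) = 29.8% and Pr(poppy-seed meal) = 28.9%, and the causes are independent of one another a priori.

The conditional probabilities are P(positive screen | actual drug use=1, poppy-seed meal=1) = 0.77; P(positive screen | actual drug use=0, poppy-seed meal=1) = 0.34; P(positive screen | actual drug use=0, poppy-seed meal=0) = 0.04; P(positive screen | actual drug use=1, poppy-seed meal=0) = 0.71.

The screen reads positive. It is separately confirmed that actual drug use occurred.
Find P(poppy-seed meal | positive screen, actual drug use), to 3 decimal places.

P(poppy-seed meal | positive screen, actual drug use) ≈ 0.306

P(positive screen | actual drug use) = 0.71·0.711 + 0.77·0.289 = 0.504810 + 0.222530 = 0.727340
The poppy-seed meal-present share is 0.77·0.289 = 0.222530.
So P(poppy-seed meal | positive screen, actual drug use) = 0.222530/0.727340 ≈ 0.306.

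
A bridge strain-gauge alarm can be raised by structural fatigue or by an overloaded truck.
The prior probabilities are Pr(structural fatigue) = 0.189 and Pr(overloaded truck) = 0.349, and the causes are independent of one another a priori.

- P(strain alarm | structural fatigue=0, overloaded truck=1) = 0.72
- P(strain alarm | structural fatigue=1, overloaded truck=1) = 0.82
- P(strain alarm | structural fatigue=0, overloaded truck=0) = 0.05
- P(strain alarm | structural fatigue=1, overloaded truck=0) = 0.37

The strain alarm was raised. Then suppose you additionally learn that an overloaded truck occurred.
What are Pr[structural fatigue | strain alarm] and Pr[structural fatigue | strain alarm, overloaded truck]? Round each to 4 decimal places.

P(strain alarm) = 0.05×0.811×0.651 + 0.72×0.811×0.349 + 0.37×0.189×0.651 + 0.82×0.189×0.349 = 0.026398 + 0.203788 + 0.045524 + 0.054088 = 0.329798
The structural fatigue-present share is 0.045524 + 0.054088 = 0.099612.
P(structural fatigue | strain alarm) = 0.099612 / 0.329798 ≈ 0.3020

Now condition on the additional information:
Weight on structural fatigue=true, given the evidence: 0.82*0.189 = 0.154980
Denominator P(strain alarm | overloaded truck): 0.72*0.811 + 0.82*0.189 = 0.738900
Posterior = 0.154980 / 0.738900 ≈ 0.2097
This is intercausal reasoning (explaining away): once overloaded truck accounts for the strain alarm, structural fatigue becomes less likely.

Pr[structural fatigue | strain alarm] ≈ 0.3020; Pr[structural fatigue | strain alarm, overloaded truck] ≈ 0.2097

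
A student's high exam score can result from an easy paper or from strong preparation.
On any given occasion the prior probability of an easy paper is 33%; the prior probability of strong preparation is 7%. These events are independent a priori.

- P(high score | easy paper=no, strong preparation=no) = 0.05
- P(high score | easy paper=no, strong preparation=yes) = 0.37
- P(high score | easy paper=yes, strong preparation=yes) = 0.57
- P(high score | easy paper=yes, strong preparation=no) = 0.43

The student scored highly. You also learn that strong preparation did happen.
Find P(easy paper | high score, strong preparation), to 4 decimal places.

P(easy paper | high score, strong preparation) ≈ 0.4314

P(high score | strong preparation) = 0.37×0.67 + 0.57×0.33 = 0.247900 + 0.188100 = 0.436000
The easy paper-present share is 0.57×0.33 = 0.188100.
P(easy paper | high score, strong preparation) = 0.188100 / 0.436000 ≈ 0.4314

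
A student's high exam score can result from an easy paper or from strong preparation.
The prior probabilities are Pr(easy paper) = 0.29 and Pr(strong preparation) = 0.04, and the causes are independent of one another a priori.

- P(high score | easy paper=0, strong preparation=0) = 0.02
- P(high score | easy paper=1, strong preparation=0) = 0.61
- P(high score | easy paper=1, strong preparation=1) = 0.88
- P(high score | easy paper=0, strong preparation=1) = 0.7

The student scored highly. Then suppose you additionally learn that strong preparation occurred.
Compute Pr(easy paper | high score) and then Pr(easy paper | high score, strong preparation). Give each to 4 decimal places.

Enumerate the 4 (easy paper, strong preparation) configurations and weight by the priors:
  P(high score) = 0.02*0.71*0.96 + 0.7*0.71*0.04 + 0.61*0.29*0.96 + 0.88*0.29*0.04
        = 0.013632 + 0.019880 + 0.169824 + 0.010208 = 0.213544
Configurations with easy paper contribute 0.180032, so
  P(easy paper | high score) = 0.180032 / 0.213544 ≈ 0.8431

With the extra evidence:
P(high score | strong preparation) = 0.7×0.71 + 0.88×0.29 = 0.497000 + 0.255200 = 0.752200
Of this, 0.255200 comes from 0.88×0.29 (the easy paper=true cases).
Hence the posterior is 0.255200/0.752200 ≈ 0.3393.

Pr(easy paper | high score) ≈ 0.8431; Pr(easy paper | high score, strong preparation) ≈ 0.3393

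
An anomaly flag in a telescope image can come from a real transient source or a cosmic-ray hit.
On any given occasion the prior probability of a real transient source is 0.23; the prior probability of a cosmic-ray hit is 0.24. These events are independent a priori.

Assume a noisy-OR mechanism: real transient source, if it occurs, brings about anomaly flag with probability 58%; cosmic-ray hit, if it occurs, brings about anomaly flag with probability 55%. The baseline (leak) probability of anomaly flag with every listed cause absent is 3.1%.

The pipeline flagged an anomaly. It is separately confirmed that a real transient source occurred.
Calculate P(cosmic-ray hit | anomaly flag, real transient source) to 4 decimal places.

P(cosmic-ray hit | anomaly flag, real transient source) ≈ 0.3031

Under noisy-OR, P(anomaly flag | causes) = 1 − (1−0.031)·∏(1−qᵢ) over the active causes.
By total probability over both values of cosmic-ray hit:
  P(anomaly flag | real transient source) = 0.59302·0.76 + 0.816859·0.24
        = 0.450695 + 0.196046 = 0.646741
Keeping only the cosmic-ray hit-present terms gives 0.196046, so
  P(cosmic-ray hit | anomaly flag, real transient source) = 0.196046 / 0.646741 ≈ 0.3031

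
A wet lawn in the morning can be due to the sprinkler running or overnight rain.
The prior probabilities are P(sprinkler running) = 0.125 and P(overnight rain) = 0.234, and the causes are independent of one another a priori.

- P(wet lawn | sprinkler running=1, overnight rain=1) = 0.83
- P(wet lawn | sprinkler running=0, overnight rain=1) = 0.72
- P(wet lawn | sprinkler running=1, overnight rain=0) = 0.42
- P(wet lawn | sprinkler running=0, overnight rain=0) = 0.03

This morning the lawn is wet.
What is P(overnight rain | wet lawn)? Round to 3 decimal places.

P(overnight rain | wet lawn) ≈ 0.740

For the numerator, keep only overnight rain=true terms: 0.147420 + 0.024278 = 0.171698
The normalizing constant is 0.03×0.875×0.766 + 0.72×0.875×0.234 + 0.42×0.125×0.766 + 0.83×0.125×0.234 = 0.232021
Posterior = 0.171698 / 0.232021 ≈ 0.740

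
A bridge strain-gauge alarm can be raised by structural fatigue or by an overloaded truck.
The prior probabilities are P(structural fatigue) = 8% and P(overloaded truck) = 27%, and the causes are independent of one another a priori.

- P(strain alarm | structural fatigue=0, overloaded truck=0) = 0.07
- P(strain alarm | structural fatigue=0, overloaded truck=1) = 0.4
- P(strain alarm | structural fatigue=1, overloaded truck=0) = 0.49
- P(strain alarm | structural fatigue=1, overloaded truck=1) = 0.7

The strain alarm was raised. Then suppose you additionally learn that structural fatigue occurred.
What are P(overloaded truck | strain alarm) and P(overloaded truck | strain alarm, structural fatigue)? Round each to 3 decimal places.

P(overloaded truck | strain alarm) ≈ 0.602; P(overloaded truck | strain alarm, structural fatigue) ≈ 0.346

Sum P(strain alarm|·) weighted by the priors over the 4 (structural fatigue, overloaded truck) configurations:
  P(strain alarm) = 0.07·0.92·0.73 + 0.4·0.92·0.27 + 0.49·0.08·0.73 + 0.7·0.08·0.27
        = 0.047012 + 0.099360 + 0.028616 + 0.015120 = 0.190108
Keeping only the overloaded truck-present terms gives 0.114480, so
  P(overloaded truck | strain alarm) = 0.114480 / 0.190108 ≈ 0.602

Now condition on the additional information:
Numerator (weight on configurations with overloaded truck): 0.7×0.27 = 0.189000
The normalizing constant is 0.49×0.73 + 0.7×0.27 = 0.546700
Posterior = 0.189000 / 0.546700 ≈ 0.346
Conditioning on structural fatigue lowers the posterior on overloaded truck: the classic explaining-away effect in a common-effect structure.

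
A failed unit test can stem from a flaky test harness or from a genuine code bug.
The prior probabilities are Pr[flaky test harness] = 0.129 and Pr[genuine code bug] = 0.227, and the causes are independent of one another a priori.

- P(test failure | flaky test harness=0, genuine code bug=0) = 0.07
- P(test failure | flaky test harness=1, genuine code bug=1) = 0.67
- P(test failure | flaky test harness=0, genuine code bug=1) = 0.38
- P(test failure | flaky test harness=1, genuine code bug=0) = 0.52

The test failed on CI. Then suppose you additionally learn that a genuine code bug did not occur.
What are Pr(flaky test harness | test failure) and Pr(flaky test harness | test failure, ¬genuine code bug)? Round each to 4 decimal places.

Sum P(test failure|·) weighted by the priors over the 4 (flaky test harness, genuine code bug) configurations:
  P(test failure) = 0.07*0.871*0.773 + 0.38*0.871*0.227 + 0.52*0.129*0.773 + 0.67*0.129*0.227
        = 0.047130 + 0.075132 + 0.051853 + 0.019620 = 0.193735
Keeping only the flaky test harness-present terms gives 0.071473, so
  P(flaky test harness | test failure) = 0.071473 / 0.193735 ≈ 0.3689

With the extra evidence:
P(test failure | ¬genuine code bug) = 0.07·0.871 + 0.52·0.129 = 0.060970 + 0.067080 = 0.128050
Restricting to configurations with flaky test harness present: 0.52·0.129 = 0.067080.
So P(flaky test harness | test failure, ¬genuine code bug) = 0.067080/0.128050 ≈ 0.5239.

Pr(flaky test harness | test failure) ≈ 0.3689; Pr(flaky test harness | test failure, ¬genuine code bug) ≈ 0.5239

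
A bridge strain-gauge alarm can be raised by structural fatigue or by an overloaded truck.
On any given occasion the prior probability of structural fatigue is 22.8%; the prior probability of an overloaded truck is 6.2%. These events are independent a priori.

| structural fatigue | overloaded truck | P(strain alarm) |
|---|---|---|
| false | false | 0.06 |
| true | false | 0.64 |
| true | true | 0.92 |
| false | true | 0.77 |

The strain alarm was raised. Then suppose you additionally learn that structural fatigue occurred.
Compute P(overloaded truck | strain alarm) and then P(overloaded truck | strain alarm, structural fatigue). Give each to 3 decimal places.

Numerator (weight on configurations with overloaded truck): 0.036855 + 0.013005 = 0.049860
The normalizing constant is 0.06*0.772*0.938 + 0.77*0.772*0.062 + 0.64*0.228*0.938 + 0.92*0.228*0.062 = 0.230181
Posterior = 0.049860 / 0.230181 ≈ 0.217

Now also conditioning on structural fatigue=true:
P(strain alarm | structural fatigue) = 0.64×0.938 + 0.92×0.062 = 0.600320 + 0.057040 = 0.657360
The overloaded truck-present share is 0.92×0.062 = 0.057040.
So P(overloaded truck | strain alarm, structural fatigue) = 0.057040/0.657360 ≈ 0.087.
Conditioning on structural fatigue lowers the posterior on overloaded truck: the classic explaining-away effect in a common-effect structure.

P(overloaded truck | strain alarm) ≈ 0.217; P(overloaded truck | strain alarm, structural fatigue) ≈ 0.087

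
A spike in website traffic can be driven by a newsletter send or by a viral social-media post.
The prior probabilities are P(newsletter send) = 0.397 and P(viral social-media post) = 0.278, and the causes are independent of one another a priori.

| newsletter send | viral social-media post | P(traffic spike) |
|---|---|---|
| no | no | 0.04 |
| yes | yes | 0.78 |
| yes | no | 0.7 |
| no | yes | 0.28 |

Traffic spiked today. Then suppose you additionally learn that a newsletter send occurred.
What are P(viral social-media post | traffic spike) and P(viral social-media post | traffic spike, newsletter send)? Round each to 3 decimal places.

P(traffic spike) = 0.04×0.603×0.722 + 0.28×0.603×0.278 + 0.7×0.397×0.722 + 0.78×0.397×0.278 = 0.017415 + 0.046938 + 0.200644 + 0.086085 = 0.351082
The viral social-media post-present share is 0.046938 + 0.086085 = 0.133023.
So P(viral social-media post | traffic spike) = 0.133023/0.351082 ≈ 0.379.

Now condition on the additional information:
Sum P(traffic spike|·) weighted by the priors over both values of viral social-media post:
  P(traffic spike | newsletter send) = 0.7×0.722 + 0.78×0.278
        = 0.505400 + 0.216840 = 0.722240
Keeping only the viral social-media post-present terms gives 0.216840, so
  P(viral social-media post | traffic spike, newsletter send) = 0.216840 / 0.722240 ≈ 0.300
This is intercausal reasoning (explaining away): once newsletter send accounts for the traffic spike, viral social-media post becomes less likely.

P(viral social-media post | traffic spike) ≈ 0.379; P(viral social-media post | traffic spike, newsletter send) ≈ 0.300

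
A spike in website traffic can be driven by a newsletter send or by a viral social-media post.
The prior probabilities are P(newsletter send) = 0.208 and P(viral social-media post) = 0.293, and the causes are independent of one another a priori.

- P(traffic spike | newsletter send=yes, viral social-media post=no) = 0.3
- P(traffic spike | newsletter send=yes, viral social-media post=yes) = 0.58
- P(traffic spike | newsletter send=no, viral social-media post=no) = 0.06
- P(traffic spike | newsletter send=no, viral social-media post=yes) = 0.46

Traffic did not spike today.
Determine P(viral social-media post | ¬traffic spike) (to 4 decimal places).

P(viral social-media post | ¬traffic spike) ≈ 0.1934

Enumerate the 4 (newsletter send, viral social-media post) configurations and weight by the priors:
  P(¬traffic spike) = 0.94×0.792×0.707 + 0.54×0.792×0.293 + 0.7×0.208×0.707 + 0.42×0.208×0.293
        = 0.526347 + 0.125310 + 0.102939 + 0.025596 = 0.780192
Configurations with viral social-media post contribute 0.150906, so
  P(viral social-media post | ¬traffic spike) = 0.150906 / 0.780192 ≈ 0.1934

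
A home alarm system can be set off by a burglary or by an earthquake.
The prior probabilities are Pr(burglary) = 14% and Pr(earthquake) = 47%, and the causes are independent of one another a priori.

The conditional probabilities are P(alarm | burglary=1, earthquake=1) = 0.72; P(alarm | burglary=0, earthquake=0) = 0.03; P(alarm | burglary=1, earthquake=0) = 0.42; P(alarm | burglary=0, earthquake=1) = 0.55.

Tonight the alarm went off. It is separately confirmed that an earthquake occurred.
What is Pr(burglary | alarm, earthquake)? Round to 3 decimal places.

Pr(burglary | alarm, earthquake) ≈ 0.176

P(alarm | earthquake) = 0.55*0.86 + 0.72*0.14 = 0.473000 + 0.100800 = 0.573800
Of this, 0.100800 comes from 0.72*0.14 (the burglary=true cases).
P(burglary | alarm, earthquake) = 0.100800 / 0.573800 ≈ 0.176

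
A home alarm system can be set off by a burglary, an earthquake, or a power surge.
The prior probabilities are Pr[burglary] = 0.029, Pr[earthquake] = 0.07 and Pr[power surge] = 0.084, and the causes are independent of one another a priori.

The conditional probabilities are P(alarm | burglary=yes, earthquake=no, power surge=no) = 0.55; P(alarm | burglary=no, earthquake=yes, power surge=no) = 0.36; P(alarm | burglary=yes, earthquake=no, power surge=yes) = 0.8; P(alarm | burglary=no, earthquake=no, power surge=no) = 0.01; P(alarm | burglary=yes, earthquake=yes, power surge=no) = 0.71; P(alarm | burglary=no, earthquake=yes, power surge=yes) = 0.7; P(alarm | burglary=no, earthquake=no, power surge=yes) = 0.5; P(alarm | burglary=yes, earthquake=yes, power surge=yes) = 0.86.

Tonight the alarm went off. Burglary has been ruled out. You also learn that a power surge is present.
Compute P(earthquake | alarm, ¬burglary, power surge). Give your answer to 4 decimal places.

P(alarm | ¬burglary, power surge) = 0.5×0.93 + 0.7×0.07 = 0.465000 + 0.049000 = 0.514000
Restricting to configurations with earthquake present: 0.7×0.07 = 0.049000.
Hence the posterior is 0.049000/0.514000 ≈ 0.0953.

P(earthquake | alarm, ¬burglary, power surge) ≈ 0.0953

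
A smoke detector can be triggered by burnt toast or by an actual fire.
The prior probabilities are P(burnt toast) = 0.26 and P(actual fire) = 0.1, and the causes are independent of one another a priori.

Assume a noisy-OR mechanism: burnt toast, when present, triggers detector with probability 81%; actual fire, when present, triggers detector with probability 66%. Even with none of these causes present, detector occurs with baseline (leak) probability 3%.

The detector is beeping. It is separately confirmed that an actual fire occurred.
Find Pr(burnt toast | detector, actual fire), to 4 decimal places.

Pr(burnt toast | detector, actual fire) ≈ 0.3295

Under noisy-OR, P(detector | causes) = 1 − (1−0.03)·∏(1−qᵢ) over the active causes.
For the numerator, keep only burnt toast=true terms: 0.937338×0.26 = 0.243708
Denominator P(detector | actual fire): 0.6702×0.74 + 0.937338×0.26 = 0.739656
P(burnt toast | detector, actual fire) = 0.243708/0.739656 ≈ 0.3295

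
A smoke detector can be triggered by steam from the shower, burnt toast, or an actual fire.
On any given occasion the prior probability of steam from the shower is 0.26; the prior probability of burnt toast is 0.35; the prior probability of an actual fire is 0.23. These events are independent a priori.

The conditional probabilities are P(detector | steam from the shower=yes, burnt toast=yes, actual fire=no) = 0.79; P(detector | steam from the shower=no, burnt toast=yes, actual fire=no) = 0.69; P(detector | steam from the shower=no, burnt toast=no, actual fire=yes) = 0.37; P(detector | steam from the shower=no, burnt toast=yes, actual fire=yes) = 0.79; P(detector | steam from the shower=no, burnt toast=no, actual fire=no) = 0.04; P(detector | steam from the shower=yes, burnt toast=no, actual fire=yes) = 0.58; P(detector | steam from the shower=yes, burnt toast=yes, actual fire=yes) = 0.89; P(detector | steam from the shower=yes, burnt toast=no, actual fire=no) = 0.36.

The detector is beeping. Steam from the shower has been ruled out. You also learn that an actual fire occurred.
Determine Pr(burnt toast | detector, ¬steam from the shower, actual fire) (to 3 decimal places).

Numerator (weight on configurations with burnt toast): 0.79·0.35 = 0.276500
Denominator P(detector | ¬steam from the shower, actual fire): 0.37·0.65 + 0.79·0.35 = 0.517000
P(burnt toast | detector, ¬steam from the shower, actual fire) = 0.276500/0.517000 ≈ 0.535

Pr(burnt toast | detector, ¬steam from the shower, actual fire) ≈ 0.535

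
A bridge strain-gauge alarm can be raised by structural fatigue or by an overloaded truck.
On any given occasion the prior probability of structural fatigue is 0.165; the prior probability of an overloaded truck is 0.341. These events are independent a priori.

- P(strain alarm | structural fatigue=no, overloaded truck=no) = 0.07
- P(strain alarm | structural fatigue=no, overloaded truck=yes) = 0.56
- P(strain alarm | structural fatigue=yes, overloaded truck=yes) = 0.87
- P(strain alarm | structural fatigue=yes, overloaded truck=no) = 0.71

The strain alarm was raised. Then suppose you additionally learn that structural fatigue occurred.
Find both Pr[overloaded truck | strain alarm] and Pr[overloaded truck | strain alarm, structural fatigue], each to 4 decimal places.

For the numerator, keep only overloaded truck=true terms: 0.159452 + 0.048951 = 0.208403
Denominator P(strain alarm): 0.07×0.835×0.659 + 0.56×0.835×0.341 + 0.71×0.165×0.659 + 0.87×0.165×0.341 = 0.324124
Posterior = 0.208403 / 0.324124 ≈ 0.6430

With the extra evidence:
P(strain alarm | structural fatigue) = 0.71*0.659 + 0.87*0.341 = 0.467890 + 0.296670 = 0.764560
The overloaded truck-present share is 0.87*0.341 = 0.296670.
P(overloaded truck | strain alarm, structural fatigue) = 0.296670 / 0.764560 ≈ 0.3880

Pr[overloaded truck | strain alarm] ≈ 0.6430; Pr[overloaded truck | strain alarm, structural fatigue] ≈ 0.3880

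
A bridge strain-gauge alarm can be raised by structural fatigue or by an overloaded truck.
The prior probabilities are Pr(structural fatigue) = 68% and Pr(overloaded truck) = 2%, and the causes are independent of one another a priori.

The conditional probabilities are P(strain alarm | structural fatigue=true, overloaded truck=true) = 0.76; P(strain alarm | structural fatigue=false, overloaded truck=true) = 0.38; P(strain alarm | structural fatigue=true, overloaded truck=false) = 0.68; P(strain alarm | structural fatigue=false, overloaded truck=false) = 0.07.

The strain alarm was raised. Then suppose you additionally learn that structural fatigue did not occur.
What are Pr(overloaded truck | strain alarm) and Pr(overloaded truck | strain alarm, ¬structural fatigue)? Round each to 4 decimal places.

Pr(overloaded truck | strain alarm) ≈ 0.0262; Pr(overloaded truck | strain alarm, ¬structural fatigue) ≈ 0.0997

Sum P(strain alarm|·) weighted by the priors over the 4 (structural fatigue, overloaded truck) configurations:
  P(strain alarm) = 0.07*0.32*0.98 + 0.38*0.32*0.02 + 0.68*0.68*0.98 + 0.76*0.68*0.02
        = 0.021952 + 0.002432 + 0.453152 + 0.010336 = 0.487872
The terms with overloaded truck present sum to 0.012768, so
  P(overloaded truck | strain alarm) = 0.012768 / 0.487872 ≈ 0.0262

With the extra evidence:
For the numerator, keep only overloaded truck=true terms: 0.38*0.02 = 0.007600
The normalizing constant is 0.07*0.98 + 0.38*0.02 = 0.076200
Posterior = 0.007600 / 0.076200 ≈ 0.0997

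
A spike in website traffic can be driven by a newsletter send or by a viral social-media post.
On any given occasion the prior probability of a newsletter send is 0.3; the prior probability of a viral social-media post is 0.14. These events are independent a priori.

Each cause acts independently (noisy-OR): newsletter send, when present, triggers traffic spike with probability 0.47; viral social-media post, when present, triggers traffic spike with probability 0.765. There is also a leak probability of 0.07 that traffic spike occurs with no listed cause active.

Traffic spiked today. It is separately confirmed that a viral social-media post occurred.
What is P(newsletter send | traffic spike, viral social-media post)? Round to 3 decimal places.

Under noisy-OR, P(traffic spike | causes) = 1 − (1−0.07)·∏(1−qᵢ) over the active causes.
Weight on newsletter send=true, given the evidence: 0.884169*0.3 = 0.265251
Normalizer over all consistent configurations: 0.78145*0.7 + 0.884169*0.3 = 0.812266
P(newsletter send | traffic spike, viral social-media post) = 0.265251/0.812266 ≈ 0.327

P(newsletter send | traffic spike, viral social-media post) ≈ 0.327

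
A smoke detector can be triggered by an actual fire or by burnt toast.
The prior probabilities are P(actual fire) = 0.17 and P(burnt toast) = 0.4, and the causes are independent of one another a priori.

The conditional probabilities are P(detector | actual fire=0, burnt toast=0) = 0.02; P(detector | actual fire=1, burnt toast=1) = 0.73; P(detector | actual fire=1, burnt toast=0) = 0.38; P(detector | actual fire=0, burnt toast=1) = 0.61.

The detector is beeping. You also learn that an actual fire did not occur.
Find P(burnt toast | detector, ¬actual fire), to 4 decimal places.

Enumerate both values of burnt toast and weight by the priors:
  P(detector | ¬actual fire) = 0.02×0.6 + 0.61×0.4
        = 0.012000 + 0.244000 = 0.256000
Keeping only the burnt toast-present terms gives 0.244000, so
  P(burnt toast | detector, ¬actual fire) = 0.244000 / 0.256000 ≈ 0.9531

P(burnt toast | detector, ¬actual fire) ≈ 0.9531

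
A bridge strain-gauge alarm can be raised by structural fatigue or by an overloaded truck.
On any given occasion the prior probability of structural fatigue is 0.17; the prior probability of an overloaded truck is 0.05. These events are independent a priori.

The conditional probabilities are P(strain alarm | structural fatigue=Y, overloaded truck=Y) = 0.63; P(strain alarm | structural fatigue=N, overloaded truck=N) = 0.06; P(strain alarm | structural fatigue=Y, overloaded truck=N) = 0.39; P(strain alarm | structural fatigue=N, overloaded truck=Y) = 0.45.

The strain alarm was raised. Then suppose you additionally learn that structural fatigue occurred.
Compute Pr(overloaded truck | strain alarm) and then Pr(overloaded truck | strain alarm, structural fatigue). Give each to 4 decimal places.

P(strain alarm) = 0.06*0.83*0.95 + 0.45*0.83*0.05 + 0.39*0.17*0.95 + 0.63*0.17*0.05 = 0.047310 + 0.018675 + 0.062985 + 0.005355 = 0.134325
Of this, 0.024030 comes from 0.018675 + 0.005355 (the overloaded truck=true cases).
P(overloaded truck | strain alarm) = 0.024030 / 0.134325 ≈ 0.1789

Now also conditioning on structural fatigue=true:
Sum P(strain alarm|·) weighted by the priors over both values of overloaded truck:
  P(strain alarm | structural fatigue) = 0.39*0.95 + 0.63*0.05
        = 0.370500 + 0.031500 = 0.402000
The terms with overloaded truck present sum to 0.031500, so
  P(overloaded truck | strain alarm, structural fatigue) = 0.031500 / 0.402000 ≈ 0.0784
— structural fatigue explains away the evidence for overloaded truck.

Pr(overloaded truck | strain alarm) ≈ 0.1789; Pr(overloaded truck | strain alarm, structural fatigue) ≈ 0.0784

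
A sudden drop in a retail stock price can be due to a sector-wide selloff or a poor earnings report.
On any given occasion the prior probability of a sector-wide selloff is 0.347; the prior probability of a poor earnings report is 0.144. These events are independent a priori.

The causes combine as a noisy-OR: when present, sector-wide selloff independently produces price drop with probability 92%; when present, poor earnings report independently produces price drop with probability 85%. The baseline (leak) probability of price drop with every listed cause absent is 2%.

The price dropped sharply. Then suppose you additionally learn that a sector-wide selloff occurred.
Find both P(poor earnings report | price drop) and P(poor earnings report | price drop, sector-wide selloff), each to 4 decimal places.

P(poor earnings report | price drop) ≈ 0.3126; P(poor earnings report | price drop, sector-wide selloff) ≈ 0.1528

Under noisy-OR, P(price drop | causes) = 1 − (1−0.02)·∏(1−qᵢ) over the active causes.
Weight on poor earnings report=true, given the evidence: 0.080209 + 0.049380 = 0.129589
The normalizing constant is 0.02×0.653×0.856 + 0.853×0.653×0.144 + 0.9216×0.347×0.856 + 0.98824×0.347×0.144 = 0.414513
Posterior = 0.129589 / 0.414513 ≈ 0.3126

Now also conditioning on sector-wide selloff=true:
P(price drop | sector-wide selloff) = 0.9216·0.856 + 0.98824·0.144 = 0.788890 + 0.142307 = 0.931197
The poor earnings report-present share is 0.98824·0.144 = 0.142307.
P(poor earnings report | price drop, sector-wide selloff) = 0.142307 / 0.931197 ≈ 0.1528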